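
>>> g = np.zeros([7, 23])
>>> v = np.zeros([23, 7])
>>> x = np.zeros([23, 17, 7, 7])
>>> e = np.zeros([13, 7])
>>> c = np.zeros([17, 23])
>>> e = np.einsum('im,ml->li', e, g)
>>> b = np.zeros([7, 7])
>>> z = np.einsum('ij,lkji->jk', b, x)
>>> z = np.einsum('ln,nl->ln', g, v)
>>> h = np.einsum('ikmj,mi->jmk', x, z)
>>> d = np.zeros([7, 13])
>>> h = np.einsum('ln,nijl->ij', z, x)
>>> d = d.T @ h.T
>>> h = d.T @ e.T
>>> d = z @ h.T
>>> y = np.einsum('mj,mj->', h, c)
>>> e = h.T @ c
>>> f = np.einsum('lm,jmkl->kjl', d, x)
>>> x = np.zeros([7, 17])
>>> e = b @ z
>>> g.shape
(7, 23)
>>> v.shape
(23, 7)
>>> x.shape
(7, 17)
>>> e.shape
(7, 23)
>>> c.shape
(17, 23)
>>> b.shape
(7, 7)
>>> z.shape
(7, 23)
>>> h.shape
(17, 23)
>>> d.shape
(7, 17)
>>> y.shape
()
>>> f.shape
(7, 23, 7)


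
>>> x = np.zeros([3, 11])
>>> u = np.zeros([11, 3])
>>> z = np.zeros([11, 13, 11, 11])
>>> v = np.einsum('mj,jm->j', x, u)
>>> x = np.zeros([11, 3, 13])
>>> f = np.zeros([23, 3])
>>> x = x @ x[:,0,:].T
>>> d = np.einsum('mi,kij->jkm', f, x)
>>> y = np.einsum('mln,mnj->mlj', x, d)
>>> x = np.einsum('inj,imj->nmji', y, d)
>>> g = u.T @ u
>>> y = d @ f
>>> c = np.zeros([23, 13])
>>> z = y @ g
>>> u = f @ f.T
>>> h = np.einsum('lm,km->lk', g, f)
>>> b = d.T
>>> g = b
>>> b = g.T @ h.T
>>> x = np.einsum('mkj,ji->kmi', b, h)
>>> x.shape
(11, 11, 23)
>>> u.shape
(23, 23)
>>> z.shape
(11, 11, 3)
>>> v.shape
(11,)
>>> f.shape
(23, 3)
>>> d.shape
(11, 11, 23)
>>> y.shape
(11, 11, 3)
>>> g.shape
(23, 11, 11)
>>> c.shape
(23, 13)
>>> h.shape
(3, 23)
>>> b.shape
(11, 11, 3)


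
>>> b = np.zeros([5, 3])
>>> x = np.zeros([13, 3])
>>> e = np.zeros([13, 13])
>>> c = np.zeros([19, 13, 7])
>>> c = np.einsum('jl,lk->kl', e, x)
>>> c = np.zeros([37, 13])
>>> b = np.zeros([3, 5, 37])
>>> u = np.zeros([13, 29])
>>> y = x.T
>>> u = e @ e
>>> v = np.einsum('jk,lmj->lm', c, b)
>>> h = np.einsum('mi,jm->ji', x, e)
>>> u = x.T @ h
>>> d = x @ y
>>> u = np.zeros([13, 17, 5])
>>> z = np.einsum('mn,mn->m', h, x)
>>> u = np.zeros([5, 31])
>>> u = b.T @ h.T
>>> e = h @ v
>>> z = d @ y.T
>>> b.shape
(3, 5, 37)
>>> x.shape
(13, 3)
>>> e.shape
(13, 5)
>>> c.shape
(37, 13)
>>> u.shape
(37, 5, 13)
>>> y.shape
(3, 13)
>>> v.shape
(3, 5)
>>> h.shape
(13, 3)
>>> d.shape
(13, 13)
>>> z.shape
(13, 3)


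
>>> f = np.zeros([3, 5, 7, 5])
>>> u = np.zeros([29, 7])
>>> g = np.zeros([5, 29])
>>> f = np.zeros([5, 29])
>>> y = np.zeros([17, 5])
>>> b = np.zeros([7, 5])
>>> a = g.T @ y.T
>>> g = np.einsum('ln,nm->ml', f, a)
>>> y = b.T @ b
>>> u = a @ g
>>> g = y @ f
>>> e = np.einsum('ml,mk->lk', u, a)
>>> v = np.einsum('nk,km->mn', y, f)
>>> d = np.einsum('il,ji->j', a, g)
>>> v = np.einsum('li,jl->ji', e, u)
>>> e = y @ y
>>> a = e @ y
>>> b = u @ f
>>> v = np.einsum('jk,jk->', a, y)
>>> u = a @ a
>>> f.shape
(5, 29)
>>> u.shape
(5, 5)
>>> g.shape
(5, 29)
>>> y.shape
(5, 5)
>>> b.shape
(29, 29)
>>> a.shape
(5, 5)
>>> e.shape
(5, 5)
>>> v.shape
()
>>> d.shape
(5,)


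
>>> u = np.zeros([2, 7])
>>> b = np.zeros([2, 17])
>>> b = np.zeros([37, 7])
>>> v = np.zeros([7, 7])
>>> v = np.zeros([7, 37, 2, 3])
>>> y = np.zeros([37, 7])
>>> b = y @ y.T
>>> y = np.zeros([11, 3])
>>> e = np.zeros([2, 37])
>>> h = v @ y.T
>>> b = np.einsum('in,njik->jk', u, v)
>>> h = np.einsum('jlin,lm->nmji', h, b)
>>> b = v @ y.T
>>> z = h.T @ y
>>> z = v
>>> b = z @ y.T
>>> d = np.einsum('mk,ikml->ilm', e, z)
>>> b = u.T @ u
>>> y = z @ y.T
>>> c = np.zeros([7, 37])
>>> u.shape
(2, 7)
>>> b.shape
(7, 7)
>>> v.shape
(7, 37, 2, 3)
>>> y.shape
(7, 37, 2, 11)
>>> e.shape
(2, 37)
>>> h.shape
(11, 3, 7, 2)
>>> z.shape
(7, 37, 2, 3)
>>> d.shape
(7, 3, 2)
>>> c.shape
(7, 37)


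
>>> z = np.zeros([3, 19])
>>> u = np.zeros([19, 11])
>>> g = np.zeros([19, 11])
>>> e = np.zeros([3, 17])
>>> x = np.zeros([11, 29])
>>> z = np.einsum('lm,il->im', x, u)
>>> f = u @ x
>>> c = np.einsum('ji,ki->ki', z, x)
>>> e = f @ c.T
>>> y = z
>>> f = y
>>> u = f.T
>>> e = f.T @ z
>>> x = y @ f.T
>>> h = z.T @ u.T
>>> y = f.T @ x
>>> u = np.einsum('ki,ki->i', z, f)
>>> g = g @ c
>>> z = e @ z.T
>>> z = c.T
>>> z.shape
(29, 11)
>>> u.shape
(29,)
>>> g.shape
(19, 29)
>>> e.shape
(29, 29)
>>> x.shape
(19, 19)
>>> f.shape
(19, 29)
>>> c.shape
(11, 29)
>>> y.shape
(29, 19)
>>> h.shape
(29, 29)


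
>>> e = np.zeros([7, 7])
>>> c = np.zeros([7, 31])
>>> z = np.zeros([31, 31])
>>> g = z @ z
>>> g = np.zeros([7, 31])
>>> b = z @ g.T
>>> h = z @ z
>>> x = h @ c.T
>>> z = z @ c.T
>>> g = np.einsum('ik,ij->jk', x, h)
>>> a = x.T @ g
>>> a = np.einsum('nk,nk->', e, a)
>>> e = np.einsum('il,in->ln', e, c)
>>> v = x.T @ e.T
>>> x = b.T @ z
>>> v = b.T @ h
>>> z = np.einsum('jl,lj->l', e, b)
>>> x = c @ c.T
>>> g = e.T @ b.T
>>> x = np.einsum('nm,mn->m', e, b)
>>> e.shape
(7, 31)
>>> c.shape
(7, 31)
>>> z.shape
(31,)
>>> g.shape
(31, 31)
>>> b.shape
(31, 7)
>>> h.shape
(31, 31)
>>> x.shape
(31,)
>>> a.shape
()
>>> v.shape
(7, 31)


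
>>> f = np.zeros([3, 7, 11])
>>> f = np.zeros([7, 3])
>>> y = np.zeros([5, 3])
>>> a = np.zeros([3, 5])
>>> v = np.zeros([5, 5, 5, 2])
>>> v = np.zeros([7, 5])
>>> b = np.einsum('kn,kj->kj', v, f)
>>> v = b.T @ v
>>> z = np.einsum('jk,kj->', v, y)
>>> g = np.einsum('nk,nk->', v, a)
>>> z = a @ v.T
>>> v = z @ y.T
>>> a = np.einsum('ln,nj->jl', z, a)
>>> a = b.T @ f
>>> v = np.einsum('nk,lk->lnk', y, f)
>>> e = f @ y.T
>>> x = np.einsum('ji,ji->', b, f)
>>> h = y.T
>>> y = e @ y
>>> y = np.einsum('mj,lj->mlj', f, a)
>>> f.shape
(7, 3)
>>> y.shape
(7, 3, 3)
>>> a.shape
(3, 3)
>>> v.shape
(7, 5, 3)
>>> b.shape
(7, 3)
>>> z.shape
(3, 3)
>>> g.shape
()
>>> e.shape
(7, 5)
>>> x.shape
()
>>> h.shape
(3, 5)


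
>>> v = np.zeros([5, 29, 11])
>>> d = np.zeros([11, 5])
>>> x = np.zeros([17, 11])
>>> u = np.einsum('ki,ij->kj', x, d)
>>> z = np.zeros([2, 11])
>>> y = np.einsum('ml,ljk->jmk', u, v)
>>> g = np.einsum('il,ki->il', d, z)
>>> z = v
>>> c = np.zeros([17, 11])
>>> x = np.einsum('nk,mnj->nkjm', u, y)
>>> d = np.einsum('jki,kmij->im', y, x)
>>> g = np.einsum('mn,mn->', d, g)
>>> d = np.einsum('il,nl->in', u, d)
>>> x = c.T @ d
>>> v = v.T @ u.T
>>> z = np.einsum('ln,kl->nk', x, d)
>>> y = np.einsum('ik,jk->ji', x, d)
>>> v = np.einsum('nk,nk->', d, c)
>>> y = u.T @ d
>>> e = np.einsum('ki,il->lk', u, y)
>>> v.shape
()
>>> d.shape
(17, 11)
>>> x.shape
(11, 11)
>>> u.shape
(17, 5)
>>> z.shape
(11, 17)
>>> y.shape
(5, 11)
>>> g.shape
()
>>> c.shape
(17, 11)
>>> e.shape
(11, 17)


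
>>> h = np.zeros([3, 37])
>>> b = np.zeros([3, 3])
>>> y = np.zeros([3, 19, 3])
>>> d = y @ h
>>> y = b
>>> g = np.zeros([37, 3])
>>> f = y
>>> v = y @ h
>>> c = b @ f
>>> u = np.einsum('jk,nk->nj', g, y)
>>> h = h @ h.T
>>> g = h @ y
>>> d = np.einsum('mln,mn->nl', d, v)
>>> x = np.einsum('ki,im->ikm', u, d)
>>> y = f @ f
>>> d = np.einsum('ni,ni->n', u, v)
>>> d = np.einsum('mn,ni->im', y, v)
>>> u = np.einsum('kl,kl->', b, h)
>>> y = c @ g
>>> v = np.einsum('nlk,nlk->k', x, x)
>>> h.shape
(3, 3)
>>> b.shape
(3, 3)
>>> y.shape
(3, 3)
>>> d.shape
(37, 3)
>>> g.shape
(3, 3)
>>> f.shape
(3, 3)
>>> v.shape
(19,)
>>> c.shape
(3, 3)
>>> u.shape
()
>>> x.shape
(37, 3, 19)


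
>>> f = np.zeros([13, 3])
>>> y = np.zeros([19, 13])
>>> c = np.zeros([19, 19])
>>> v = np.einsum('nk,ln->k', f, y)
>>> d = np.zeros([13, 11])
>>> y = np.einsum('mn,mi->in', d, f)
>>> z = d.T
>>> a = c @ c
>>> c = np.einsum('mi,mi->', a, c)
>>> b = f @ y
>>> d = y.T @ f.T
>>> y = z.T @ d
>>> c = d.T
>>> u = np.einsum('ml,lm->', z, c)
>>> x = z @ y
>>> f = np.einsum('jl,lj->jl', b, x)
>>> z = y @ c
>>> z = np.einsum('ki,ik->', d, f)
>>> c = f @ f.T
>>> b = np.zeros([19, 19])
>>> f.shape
(13, 11)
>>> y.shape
(13, 13)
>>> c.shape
(13, 13)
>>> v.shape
(3,)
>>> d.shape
(11, 13)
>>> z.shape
()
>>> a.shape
(19, 19)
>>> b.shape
(19, 19)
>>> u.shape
()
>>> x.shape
(11, 13)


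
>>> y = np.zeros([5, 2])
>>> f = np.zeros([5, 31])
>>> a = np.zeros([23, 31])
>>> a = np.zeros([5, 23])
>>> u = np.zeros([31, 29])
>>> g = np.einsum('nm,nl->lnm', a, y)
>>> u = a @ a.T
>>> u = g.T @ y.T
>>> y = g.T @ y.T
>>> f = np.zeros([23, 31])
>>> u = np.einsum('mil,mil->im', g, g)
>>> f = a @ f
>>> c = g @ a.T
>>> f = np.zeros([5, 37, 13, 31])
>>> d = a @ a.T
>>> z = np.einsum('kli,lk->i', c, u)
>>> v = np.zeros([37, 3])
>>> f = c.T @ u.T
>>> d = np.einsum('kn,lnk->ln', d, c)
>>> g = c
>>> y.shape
(23, 5, 5)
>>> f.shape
(5, 5, 5)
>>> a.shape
(5, 23)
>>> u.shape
(5, 2)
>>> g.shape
(2, 5, 5)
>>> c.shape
(2, 5, 5)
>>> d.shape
(2, 5)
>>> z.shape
(5,)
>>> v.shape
(37, 3)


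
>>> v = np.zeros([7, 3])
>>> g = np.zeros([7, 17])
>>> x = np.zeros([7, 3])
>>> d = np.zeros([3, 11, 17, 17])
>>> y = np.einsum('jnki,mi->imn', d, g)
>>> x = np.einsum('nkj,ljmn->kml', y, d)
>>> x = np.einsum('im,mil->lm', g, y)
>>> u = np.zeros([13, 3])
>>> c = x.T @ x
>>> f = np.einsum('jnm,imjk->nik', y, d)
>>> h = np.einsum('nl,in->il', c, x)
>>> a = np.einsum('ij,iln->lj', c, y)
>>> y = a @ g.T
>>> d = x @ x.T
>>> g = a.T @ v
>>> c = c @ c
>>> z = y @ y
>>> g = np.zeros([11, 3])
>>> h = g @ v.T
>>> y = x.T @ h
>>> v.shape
(7, 3)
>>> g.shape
(11, 3)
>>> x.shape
(11, 17)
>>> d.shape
(11, 11)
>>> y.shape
(17, 7)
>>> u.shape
(13, 3)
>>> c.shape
(17, 17)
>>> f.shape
(7, 3, 17)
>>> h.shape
(11, 7)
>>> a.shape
(7, 17)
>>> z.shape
(7, 7)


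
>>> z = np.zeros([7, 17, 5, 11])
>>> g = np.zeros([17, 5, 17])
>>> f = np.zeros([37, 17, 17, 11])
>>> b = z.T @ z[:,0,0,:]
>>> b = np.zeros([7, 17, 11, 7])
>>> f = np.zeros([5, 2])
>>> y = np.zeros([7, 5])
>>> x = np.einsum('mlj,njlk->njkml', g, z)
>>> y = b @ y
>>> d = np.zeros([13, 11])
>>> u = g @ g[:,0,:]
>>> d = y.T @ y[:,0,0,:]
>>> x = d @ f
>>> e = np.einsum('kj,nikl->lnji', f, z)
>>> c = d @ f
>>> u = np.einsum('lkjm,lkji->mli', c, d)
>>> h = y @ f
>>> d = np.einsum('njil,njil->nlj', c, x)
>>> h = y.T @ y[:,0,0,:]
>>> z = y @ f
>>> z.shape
(7, 17, 11, 2)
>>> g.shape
(17, 5, 17)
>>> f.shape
(5, 2)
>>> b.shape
(7, 17, 11, 7)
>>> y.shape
(7, 17, 11, 5)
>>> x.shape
(5, 11, 17, 2)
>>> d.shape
(5, 2, 11)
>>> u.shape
(2, 5, 5)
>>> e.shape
(11, 7, 2, 17)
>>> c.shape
(5, 11, 17, 2)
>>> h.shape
(5, 11, 17, 5)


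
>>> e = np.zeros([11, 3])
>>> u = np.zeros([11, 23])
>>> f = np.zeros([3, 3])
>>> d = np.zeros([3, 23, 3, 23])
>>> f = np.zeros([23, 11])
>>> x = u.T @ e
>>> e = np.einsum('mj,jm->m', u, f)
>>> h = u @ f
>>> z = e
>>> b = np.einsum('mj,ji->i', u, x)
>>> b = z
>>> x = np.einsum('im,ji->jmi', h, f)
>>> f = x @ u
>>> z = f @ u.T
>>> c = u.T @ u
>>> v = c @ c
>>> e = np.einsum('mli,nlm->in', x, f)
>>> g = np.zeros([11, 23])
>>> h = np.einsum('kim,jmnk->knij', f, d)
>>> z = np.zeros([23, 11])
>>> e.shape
(11, 23)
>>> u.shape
(11, 23)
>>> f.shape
(23, 11, 23)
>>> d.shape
(3, 23, 3, 23)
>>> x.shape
(23, 11, 11)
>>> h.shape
(23, 3, 11, 3)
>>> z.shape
(23, 11)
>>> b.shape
(11,)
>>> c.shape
(23, 23)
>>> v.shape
(23, 23)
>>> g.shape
(11, 23)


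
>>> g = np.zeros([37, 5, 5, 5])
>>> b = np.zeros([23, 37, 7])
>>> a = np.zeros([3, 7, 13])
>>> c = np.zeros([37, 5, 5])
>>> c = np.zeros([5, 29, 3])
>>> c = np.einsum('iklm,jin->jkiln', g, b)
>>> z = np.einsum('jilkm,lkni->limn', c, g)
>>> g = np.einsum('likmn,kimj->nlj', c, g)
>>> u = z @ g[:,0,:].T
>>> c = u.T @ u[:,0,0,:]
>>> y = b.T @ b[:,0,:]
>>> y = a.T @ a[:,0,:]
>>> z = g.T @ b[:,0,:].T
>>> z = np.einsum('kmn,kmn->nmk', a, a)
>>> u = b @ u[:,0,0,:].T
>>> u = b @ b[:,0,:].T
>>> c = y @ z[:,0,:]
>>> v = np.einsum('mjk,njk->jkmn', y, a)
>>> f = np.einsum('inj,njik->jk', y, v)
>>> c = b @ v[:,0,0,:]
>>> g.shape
(7, 23, 5)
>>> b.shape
(23, 37, 7)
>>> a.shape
(3, 7, 13)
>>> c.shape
(23, 37, 3)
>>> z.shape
(13, 7, 3)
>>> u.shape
(23, 37, 23)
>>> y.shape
(13, 7, 13)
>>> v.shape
(7, 13, 13, 3)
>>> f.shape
(13, 3)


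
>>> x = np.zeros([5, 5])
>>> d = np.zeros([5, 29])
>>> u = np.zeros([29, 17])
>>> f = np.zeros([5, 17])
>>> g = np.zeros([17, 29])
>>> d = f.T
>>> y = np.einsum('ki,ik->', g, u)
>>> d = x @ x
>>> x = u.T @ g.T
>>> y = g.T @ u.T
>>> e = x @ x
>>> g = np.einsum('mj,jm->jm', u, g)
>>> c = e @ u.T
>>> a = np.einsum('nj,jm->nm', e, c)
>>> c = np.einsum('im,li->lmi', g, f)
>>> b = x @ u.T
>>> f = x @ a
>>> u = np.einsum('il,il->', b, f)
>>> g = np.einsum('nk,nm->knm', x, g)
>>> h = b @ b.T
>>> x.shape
(17, 17)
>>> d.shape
(5, 5)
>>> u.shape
()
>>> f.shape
(17, 29)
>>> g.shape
(17, 17, 29)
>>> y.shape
(29, 29)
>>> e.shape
(17, 17)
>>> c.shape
(5, 29, 17)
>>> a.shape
(17, 29)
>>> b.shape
(17, 29)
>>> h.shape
(17, 17)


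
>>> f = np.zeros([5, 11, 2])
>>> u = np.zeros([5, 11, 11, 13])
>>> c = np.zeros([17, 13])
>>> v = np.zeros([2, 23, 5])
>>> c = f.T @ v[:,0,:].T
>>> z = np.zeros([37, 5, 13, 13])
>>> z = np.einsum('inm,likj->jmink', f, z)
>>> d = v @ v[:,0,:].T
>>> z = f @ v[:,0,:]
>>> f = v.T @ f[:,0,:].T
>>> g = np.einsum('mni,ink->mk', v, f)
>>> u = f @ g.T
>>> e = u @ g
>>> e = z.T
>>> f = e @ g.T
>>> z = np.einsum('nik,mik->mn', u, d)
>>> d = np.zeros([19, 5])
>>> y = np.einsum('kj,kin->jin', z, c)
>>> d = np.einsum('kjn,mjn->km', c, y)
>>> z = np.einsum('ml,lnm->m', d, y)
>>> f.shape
(5, 11, 2)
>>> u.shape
(5, 23, 2)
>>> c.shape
(2, 11, 2)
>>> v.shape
(2, 23, 5)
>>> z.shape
(2,)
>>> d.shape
(2, 5)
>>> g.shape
(2, 5)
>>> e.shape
(5, 11, 5)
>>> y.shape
(5, 11, 2)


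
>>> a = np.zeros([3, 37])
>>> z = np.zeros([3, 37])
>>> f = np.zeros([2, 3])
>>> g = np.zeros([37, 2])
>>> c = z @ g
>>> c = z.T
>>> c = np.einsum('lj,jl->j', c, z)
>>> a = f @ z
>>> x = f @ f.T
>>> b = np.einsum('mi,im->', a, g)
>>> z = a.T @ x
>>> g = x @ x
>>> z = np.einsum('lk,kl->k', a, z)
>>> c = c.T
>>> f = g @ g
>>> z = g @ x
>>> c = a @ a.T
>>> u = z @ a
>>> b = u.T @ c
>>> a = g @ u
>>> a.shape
(2, 37)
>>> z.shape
(2, 2)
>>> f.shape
(2, 2)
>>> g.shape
(2, 2)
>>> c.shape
(2, 2)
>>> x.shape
(2, 2)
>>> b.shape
(37, 2)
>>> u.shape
(2, 37)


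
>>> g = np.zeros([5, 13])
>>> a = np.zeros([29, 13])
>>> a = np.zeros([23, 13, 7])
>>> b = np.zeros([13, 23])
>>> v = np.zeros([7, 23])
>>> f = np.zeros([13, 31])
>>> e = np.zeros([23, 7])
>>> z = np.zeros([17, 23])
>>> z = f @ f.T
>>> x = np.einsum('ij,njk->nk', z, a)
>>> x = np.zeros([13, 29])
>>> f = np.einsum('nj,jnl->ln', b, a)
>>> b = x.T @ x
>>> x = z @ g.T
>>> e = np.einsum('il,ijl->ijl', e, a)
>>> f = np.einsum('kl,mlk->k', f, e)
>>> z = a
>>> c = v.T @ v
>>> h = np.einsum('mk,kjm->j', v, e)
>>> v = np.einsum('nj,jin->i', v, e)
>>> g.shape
(5, 13)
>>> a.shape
(23, 13, 7)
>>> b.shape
(29, 29)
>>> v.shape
(13,)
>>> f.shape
(7,)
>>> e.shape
(23, 13, 7)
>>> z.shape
(23, 13, 7)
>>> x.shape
(13, 5)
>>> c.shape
(23, 23)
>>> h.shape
(13,)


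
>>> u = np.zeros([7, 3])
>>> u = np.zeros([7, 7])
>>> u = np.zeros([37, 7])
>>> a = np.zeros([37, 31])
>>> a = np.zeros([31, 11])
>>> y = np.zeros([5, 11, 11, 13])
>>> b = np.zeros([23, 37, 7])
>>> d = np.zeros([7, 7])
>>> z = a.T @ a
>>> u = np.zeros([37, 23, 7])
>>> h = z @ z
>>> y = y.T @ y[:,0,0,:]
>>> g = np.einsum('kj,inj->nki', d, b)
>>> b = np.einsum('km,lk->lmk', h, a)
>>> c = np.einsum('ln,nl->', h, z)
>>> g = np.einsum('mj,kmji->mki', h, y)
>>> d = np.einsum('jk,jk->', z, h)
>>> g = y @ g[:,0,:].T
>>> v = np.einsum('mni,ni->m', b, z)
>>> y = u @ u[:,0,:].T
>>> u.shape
(37, 23, 7)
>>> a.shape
(31, 11)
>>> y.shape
(37, 23, 37)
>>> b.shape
(31, 11, 11)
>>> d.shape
()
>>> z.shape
(11, 11)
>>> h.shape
(11, 11)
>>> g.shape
(13, 11, 11, 11)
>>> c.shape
()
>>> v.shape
(31,)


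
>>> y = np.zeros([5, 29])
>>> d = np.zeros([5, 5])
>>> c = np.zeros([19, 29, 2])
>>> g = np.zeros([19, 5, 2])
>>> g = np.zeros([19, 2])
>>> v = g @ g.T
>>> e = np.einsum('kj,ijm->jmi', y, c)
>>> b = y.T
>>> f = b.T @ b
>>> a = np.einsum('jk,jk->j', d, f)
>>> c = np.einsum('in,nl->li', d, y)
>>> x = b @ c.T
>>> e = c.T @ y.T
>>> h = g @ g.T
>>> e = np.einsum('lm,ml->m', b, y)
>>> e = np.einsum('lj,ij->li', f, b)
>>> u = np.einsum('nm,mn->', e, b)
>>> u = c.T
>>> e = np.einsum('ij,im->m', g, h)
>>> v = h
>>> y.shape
(5, 29)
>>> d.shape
(5, 5)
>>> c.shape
(29, 5)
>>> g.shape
(19, 2)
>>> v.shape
(19, 19)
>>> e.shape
(19,)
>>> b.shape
(29, 5)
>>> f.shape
(5, 5)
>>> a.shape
(5,)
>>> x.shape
(29, 29)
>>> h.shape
(19, 19)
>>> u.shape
(5, 29)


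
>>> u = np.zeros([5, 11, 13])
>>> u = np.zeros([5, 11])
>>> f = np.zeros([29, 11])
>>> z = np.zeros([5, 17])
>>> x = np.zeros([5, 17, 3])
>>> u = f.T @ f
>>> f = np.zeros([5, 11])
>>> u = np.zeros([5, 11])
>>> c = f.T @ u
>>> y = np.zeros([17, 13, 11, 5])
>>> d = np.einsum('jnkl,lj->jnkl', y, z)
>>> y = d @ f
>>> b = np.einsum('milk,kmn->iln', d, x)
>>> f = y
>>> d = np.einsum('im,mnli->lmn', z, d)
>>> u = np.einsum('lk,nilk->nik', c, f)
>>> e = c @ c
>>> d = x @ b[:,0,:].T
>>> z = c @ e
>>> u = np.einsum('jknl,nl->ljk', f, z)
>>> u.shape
(11, 17, 13)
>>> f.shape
(17, 13, 11, 11)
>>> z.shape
(11, 11)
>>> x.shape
(5, 17, 3)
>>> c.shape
(11, 11)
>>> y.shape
(17, 13, 11, 11)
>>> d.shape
(5, 17, 13)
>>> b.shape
(13, 11, 3)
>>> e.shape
(11, 11)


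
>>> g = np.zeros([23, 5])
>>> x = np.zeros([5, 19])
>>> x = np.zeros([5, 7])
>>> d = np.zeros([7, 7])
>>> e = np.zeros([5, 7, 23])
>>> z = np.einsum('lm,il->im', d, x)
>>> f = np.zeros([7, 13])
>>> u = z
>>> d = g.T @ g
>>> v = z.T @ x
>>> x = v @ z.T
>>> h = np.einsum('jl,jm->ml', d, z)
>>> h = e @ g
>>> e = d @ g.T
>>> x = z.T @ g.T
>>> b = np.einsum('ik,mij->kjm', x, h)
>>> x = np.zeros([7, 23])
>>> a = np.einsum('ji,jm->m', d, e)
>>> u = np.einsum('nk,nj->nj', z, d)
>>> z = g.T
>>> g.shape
(23, 5)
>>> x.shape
(7, 23)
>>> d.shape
(5, 5)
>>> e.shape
(5, 23)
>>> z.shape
(5, 23)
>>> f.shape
(7, 13)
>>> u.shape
(5, 5)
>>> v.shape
(7, 7)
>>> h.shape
(5, 7, 5)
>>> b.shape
(23, 5, 5)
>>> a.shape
(23,)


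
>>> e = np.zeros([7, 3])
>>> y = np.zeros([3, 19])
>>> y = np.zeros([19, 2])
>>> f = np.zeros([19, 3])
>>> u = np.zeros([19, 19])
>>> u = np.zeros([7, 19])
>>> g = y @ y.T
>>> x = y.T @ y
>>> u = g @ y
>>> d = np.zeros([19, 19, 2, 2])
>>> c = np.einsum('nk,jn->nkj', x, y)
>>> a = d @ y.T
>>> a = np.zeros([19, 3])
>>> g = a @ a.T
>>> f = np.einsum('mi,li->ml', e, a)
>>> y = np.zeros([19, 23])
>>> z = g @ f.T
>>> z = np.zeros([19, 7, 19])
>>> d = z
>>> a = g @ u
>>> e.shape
(7, 3)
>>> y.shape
(19, 23)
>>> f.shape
(7, 19)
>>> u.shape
(19, 2)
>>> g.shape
(19, 19)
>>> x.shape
(2, 2)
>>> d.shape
(19, 7, 19)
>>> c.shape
(2, 2, 19)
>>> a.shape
(19, 2)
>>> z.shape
(19, 7, 19)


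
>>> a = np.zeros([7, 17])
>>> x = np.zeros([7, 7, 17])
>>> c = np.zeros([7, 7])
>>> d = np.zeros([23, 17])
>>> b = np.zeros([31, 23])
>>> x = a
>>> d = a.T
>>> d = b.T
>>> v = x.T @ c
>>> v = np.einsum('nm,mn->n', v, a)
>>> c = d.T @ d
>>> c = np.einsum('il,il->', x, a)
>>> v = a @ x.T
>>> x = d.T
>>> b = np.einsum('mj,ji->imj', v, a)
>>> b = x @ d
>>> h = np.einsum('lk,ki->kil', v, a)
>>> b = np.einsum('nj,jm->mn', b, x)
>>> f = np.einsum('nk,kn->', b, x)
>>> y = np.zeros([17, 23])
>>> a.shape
(7, 17)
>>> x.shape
(31, 23)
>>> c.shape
()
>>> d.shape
(23, 31)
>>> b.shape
(23, 31)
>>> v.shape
(7, 7)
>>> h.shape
(7, 17, 7)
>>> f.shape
()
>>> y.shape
(17, 23)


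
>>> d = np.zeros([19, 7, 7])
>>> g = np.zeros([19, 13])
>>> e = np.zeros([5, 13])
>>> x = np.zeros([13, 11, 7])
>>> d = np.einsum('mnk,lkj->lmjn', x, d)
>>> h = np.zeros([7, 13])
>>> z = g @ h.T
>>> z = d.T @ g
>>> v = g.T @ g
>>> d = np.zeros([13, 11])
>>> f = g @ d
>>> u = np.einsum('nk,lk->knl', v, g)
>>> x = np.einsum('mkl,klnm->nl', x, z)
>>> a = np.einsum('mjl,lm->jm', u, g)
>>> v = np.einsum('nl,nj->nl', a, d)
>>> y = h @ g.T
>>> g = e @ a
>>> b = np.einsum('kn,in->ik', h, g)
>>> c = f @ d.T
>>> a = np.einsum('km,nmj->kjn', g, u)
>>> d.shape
(13, 11)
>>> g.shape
(5, 13)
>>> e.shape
(5, 13)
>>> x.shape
(13, 7)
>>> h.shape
(7, 13)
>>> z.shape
(11, 7, 13, 13)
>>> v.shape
(13, 13)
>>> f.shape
(19, 11)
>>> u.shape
(13, 13, 19)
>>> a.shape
(5, 19, 13)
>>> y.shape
(7, 19)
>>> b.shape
(5, 7)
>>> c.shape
(19, 13)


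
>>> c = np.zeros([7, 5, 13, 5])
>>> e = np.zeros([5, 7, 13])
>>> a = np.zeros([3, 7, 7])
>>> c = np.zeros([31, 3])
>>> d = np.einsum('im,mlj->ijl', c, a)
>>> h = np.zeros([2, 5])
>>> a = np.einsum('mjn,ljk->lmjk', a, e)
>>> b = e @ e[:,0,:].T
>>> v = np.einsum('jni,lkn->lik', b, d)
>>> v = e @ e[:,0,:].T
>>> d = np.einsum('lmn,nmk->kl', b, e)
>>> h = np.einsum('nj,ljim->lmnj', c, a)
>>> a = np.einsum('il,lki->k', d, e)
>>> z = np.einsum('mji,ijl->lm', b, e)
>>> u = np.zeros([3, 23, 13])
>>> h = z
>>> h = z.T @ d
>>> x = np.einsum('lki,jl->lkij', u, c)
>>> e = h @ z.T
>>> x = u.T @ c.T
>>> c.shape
(31, 3)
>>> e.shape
(5, 13)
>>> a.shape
(7,)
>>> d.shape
(13, 5)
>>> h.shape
(5, 5)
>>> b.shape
(5, 7, 5)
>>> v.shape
(5, 7, 5)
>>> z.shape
(13, 5)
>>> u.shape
(3, 23, 13)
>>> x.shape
(13, 23, 31)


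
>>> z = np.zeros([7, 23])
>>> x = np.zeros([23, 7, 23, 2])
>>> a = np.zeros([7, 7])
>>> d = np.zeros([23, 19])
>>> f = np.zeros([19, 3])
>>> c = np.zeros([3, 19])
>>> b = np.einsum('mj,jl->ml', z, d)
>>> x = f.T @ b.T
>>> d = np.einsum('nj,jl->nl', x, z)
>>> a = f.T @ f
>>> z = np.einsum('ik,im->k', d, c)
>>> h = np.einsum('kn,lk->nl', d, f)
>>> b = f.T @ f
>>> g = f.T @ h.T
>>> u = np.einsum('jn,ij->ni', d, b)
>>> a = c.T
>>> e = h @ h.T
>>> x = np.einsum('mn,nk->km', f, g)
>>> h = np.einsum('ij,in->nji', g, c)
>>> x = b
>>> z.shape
(23,)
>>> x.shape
(3, 3)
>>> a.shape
(19, 3)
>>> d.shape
(3, 23)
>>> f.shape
(19, 3)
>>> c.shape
(3, 19)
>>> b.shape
(3, 3)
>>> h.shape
(19, 23, 3)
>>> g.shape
(3, 23)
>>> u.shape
(23, 3)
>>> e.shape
(23, 23)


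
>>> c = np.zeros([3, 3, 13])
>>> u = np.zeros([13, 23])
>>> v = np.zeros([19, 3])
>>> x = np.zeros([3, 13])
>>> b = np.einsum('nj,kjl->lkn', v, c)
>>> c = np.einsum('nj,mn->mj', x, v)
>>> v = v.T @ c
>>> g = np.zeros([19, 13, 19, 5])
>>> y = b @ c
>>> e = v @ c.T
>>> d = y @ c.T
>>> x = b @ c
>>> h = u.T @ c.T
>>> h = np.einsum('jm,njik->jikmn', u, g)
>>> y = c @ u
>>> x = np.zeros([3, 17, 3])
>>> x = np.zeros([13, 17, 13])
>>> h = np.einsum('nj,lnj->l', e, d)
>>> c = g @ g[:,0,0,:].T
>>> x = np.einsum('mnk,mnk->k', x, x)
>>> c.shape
(19, 13, 19, 19)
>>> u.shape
(13, 23)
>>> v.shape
(3, 13)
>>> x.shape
(13,)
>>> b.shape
(13, 3, 19)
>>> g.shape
(19, 13, 19, 5)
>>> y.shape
(19, 23)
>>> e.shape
(3, 19)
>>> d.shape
(13, 3, 19)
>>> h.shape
(13,)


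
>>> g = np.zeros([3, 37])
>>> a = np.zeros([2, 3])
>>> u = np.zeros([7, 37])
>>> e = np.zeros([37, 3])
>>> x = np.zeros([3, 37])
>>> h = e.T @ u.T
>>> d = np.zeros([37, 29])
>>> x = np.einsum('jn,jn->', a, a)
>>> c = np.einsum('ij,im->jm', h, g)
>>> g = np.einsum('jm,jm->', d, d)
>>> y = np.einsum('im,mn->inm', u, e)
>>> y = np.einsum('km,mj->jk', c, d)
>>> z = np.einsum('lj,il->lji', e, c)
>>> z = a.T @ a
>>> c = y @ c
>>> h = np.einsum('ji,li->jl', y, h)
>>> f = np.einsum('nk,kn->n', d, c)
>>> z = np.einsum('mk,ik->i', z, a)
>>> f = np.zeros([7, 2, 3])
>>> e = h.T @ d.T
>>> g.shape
()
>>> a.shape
(2, 3)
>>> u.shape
(7, 37)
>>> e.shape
(3, 37)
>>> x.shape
()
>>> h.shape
(29, 3)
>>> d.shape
(37, 29)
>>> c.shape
(29, 37)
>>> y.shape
(29, 7)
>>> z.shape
(2,)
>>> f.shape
(7, 2, 3)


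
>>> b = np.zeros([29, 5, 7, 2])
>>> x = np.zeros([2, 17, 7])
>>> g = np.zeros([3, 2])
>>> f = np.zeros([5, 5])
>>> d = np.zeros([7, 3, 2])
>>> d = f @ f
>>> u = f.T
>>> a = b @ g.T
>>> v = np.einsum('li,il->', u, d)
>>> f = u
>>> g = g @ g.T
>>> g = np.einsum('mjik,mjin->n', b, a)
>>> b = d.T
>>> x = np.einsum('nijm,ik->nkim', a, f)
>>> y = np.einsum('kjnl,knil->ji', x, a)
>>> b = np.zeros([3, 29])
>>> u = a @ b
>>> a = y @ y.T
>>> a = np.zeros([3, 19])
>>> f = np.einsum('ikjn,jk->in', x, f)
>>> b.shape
(3, 29)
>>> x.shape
(29, 5, 5, 3)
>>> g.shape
(3,)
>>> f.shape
(29, 3)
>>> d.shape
(5, 5)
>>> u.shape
(29, 5, 7, 29)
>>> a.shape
(3, 19)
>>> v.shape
()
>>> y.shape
(5, 7)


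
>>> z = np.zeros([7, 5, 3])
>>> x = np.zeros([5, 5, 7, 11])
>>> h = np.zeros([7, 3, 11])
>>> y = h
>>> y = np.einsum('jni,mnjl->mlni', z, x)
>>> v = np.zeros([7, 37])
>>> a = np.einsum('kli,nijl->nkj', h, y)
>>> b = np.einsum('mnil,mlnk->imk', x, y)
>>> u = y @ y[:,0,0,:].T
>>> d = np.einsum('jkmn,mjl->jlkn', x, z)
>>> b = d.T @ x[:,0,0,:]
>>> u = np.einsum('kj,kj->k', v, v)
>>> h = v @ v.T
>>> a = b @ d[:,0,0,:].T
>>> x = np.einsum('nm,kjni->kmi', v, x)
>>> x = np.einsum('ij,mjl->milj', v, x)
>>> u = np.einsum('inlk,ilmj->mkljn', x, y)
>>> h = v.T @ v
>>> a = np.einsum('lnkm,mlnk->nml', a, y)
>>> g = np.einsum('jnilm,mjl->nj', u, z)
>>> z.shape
(7, 5, 3)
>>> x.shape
(5, 7, 11, 37)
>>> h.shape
(37, 37)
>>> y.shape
(5, 11, 5, 3)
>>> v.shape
(7, 37)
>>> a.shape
(5, 5, 11)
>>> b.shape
(11, 5, 3, 11)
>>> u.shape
(5, 37, 11, 3, 7)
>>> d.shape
(5, 3, 5, 11)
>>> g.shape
(37, 5)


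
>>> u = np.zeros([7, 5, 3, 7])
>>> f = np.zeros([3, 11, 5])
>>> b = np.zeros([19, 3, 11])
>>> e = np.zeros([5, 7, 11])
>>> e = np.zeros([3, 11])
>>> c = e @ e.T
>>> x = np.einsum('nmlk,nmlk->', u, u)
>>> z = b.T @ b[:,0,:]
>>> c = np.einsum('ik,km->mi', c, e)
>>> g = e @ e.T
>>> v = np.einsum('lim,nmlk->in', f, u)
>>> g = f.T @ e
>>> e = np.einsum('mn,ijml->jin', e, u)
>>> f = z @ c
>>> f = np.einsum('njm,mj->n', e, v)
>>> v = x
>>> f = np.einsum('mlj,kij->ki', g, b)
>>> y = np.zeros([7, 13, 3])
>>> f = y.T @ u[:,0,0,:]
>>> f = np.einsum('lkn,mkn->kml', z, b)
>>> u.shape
(7, 5, 3, 7)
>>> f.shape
(3, 19, 11)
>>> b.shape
(19, 3, 11)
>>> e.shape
(5, 7, 11)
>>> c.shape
(11, 3)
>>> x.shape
()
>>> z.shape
(11, 3, 11)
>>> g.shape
(5, 11, 11)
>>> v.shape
()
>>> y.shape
(7, 13, 3)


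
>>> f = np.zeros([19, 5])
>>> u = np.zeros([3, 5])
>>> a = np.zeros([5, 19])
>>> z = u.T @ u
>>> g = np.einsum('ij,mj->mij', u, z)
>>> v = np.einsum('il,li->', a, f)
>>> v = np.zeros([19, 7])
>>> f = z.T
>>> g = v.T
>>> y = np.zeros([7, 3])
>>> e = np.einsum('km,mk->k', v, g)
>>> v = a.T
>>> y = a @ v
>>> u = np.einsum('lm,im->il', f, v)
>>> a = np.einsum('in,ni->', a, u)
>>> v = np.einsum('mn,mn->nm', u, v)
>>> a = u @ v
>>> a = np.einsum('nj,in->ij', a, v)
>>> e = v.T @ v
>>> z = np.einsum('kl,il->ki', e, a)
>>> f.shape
(5, 5)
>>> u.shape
(19, 5)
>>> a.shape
(5, 19)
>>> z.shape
(19, 5)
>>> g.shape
(7, 19)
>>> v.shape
(5, 19)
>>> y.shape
(5, 5)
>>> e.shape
(19, 19)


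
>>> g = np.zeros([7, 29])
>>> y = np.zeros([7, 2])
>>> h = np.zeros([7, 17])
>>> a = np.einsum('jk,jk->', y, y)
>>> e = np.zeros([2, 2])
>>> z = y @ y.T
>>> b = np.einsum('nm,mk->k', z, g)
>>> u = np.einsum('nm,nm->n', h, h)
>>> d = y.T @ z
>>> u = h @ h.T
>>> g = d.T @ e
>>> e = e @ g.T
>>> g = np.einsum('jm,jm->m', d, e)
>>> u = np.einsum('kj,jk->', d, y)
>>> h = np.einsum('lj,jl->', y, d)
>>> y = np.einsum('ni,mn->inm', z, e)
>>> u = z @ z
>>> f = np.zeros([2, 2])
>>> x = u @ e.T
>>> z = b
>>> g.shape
(7,)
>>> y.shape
(7, 7, 2)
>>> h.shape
()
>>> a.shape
()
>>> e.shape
(2, 7)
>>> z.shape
(29,)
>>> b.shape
(29,)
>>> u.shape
(7, 7)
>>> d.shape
(2, 7)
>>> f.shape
(2, 2)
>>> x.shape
(7, 2)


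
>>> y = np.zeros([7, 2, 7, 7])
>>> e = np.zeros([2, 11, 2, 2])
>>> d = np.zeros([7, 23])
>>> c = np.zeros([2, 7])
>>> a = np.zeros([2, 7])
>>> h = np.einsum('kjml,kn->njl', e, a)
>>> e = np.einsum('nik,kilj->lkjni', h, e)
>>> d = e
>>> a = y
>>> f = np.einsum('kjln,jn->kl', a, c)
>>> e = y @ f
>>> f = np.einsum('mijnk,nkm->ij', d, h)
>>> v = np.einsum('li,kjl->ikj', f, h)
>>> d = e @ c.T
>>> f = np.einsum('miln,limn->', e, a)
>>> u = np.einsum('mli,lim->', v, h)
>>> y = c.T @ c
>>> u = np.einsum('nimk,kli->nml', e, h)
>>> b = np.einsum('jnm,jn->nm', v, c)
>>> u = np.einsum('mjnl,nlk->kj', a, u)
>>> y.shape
(7, 7)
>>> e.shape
(7, 2, 7, 7)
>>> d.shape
(7, 2, 7, 2)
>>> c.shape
(2, 7)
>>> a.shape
(7, 2, 7, 7)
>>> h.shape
(7, 11, 2)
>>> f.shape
()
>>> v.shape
(2, 7, 11)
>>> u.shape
(11, 2)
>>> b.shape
(7, 11)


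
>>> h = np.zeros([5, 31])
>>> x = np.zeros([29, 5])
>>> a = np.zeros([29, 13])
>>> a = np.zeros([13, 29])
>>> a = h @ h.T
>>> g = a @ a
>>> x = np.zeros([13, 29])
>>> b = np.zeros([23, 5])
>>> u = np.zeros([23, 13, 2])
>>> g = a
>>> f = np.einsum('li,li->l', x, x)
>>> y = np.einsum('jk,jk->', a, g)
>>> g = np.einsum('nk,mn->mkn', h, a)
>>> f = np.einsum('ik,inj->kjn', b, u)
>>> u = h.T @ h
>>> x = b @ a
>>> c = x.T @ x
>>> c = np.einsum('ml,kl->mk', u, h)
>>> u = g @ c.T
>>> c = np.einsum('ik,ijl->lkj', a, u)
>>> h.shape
(5, 31)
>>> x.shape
(23, 5)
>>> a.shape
(5, 5)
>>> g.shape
(5, 31, 5)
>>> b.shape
(23, 5)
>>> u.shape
(5, 31, 31)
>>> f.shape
(5, 2, 13)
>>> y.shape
()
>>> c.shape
(31, 5, 31)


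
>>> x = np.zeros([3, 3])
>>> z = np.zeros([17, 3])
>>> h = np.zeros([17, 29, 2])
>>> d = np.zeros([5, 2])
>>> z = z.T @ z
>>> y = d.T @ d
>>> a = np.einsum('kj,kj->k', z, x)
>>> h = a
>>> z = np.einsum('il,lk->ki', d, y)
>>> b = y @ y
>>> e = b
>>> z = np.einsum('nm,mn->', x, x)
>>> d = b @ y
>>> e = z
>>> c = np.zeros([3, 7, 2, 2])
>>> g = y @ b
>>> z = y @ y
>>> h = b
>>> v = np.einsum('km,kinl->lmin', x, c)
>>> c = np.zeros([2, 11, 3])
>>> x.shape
(3, 3)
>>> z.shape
(2, 2)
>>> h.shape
(2, 2)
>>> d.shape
(2, 2)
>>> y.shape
(2, 2)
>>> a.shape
(3,)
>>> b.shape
(2, 2)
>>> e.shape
()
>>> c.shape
(2, 11, 3)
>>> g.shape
(2, 2)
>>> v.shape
(2, 3, 7, 2)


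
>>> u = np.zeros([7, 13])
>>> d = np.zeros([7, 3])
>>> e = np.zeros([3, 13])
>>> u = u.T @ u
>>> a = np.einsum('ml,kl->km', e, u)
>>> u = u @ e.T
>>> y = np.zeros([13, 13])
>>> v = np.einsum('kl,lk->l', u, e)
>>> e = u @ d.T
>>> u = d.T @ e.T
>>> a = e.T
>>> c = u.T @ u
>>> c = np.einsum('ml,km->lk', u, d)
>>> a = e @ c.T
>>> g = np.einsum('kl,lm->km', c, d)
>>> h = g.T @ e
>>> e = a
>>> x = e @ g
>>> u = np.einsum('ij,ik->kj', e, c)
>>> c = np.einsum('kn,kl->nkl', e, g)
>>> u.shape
(7, 13)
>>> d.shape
(7, 3)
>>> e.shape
(13, 13)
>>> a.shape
(13, 13)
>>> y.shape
(13, 13)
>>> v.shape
(3,)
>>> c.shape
(13, 13, 3)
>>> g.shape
(13, 3)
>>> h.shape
(3, 7)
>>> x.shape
(13, 3)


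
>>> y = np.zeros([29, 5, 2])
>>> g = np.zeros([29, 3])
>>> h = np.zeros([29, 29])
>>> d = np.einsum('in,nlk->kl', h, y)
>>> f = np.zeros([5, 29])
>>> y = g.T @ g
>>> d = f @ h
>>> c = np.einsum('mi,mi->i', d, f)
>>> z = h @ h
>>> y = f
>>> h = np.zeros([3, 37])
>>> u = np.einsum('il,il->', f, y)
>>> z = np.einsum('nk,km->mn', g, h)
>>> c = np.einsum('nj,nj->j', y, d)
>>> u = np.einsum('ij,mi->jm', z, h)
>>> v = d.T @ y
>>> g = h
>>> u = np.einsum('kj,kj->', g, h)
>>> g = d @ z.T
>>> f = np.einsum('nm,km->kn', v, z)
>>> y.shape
(5, 29)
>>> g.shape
(5, 37)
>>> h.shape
(3, 37)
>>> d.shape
(5, 29)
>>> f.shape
(37, 29)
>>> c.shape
(29,)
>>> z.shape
(37, 29)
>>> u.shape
()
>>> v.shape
(29, 29)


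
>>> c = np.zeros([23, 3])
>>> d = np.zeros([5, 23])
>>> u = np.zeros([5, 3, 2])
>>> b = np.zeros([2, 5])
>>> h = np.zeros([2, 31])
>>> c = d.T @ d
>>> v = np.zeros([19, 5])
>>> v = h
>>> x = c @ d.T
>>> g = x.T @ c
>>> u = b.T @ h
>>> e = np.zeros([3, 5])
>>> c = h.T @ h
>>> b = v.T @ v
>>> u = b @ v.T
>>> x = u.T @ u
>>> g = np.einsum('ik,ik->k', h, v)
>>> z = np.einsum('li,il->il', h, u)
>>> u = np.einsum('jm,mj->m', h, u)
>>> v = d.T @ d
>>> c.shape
(31, 31)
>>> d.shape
(5, 23)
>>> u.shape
(31,)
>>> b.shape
(31, 31)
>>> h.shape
(2, 31)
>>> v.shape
(23, 23)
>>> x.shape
(2, 2)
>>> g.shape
(31,)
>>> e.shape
(3, 5)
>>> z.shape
(31, 2)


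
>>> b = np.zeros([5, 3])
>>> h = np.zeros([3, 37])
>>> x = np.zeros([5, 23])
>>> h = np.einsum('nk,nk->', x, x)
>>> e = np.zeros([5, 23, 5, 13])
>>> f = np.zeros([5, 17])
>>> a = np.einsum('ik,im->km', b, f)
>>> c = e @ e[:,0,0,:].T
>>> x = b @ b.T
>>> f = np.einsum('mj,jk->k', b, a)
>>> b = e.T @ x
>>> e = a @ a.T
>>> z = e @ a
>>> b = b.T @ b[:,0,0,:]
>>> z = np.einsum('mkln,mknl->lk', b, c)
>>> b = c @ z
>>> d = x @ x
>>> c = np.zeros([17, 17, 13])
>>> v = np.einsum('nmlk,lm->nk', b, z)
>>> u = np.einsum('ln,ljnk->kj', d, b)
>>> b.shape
(5, 23, 5, 23)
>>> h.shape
()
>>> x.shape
(5, 5)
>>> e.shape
(3, 3)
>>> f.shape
(17,)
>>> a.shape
(3, 17)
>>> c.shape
(17, 17, 13)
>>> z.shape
(5, 23)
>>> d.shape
(5, 5)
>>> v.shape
(5, 23)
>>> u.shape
(23, 23)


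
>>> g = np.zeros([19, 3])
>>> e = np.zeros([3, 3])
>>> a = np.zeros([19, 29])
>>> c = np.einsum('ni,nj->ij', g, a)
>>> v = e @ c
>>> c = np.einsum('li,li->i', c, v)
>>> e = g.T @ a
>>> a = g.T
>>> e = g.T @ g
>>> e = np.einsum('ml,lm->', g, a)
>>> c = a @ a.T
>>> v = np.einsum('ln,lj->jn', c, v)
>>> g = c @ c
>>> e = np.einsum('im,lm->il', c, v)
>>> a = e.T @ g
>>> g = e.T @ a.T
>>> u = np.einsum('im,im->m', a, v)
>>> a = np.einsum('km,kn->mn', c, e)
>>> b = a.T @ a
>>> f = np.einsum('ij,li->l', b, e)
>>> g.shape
(29, 29)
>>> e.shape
(3, 29)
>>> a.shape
(3, 29)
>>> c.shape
(3, 3)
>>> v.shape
(29, 3)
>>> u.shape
(3,)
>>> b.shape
(29, 29)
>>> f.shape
(3,)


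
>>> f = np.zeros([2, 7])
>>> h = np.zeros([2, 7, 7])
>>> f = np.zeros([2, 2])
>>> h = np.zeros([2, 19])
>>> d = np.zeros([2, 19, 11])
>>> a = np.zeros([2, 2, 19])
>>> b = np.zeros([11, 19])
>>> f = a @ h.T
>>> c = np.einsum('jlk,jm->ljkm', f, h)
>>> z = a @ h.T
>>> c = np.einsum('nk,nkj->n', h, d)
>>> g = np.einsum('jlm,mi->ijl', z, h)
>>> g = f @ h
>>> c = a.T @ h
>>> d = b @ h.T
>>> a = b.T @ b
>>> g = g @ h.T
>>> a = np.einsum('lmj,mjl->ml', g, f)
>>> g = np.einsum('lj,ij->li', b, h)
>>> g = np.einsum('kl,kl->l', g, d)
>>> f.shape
(2, 2, 2)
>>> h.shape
(2, 19)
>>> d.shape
(11, 2)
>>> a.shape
(2, 2)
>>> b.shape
(11, 19)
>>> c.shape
(19, 2, 19)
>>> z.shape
(2, 2, 2)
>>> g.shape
(2,)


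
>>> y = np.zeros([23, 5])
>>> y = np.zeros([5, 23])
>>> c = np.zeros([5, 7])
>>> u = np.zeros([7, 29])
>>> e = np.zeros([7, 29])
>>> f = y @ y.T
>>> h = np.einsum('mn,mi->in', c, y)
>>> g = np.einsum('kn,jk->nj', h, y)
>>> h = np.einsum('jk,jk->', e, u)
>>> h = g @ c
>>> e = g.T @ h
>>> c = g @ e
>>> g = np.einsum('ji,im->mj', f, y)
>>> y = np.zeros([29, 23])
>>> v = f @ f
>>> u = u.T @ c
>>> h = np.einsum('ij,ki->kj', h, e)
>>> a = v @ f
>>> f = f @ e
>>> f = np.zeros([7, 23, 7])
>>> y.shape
(29, 23)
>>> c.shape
(7, 7)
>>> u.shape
(29, 7)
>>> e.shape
(5, 7)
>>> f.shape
(7, 23, 7)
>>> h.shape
(5, 7)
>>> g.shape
(23, 5)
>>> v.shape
(5, 5)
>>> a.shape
(5, 5)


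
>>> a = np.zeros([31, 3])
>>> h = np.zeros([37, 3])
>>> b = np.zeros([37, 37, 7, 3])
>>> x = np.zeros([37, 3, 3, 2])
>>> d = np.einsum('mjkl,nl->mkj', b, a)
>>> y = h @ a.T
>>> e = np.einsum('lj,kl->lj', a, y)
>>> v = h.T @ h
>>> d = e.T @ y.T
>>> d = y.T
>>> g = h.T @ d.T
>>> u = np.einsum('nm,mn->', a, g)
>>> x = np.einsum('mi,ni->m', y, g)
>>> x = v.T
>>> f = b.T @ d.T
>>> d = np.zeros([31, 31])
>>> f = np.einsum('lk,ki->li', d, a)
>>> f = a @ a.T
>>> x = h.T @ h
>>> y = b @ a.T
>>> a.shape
(31, 3)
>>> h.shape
(37, 3)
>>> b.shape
(37, 37, 7, 3)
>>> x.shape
(3, 3)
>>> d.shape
(31, 31)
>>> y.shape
(37, 37, 7, 31)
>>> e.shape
(31, 3)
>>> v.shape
(3, 3)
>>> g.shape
(3, 31)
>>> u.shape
()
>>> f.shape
(31, 31)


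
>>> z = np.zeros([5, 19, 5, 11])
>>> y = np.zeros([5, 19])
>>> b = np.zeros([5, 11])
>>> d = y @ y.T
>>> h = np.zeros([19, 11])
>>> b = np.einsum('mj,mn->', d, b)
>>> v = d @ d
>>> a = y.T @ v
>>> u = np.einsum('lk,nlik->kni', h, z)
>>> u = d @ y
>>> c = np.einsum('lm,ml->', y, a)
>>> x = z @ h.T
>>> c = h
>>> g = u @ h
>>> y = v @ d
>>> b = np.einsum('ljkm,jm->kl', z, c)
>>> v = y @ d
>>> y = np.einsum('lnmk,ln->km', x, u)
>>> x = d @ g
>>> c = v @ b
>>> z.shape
(5, 19, 5, 11)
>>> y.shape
(19, 5)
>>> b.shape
(5, 5)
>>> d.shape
(5, 5)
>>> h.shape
(19, 11)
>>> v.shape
(5, 5)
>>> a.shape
(19, 5)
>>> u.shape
(5, 19)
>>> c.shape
(5, 5)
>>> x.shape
(5, 11)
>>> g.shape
(5, 11)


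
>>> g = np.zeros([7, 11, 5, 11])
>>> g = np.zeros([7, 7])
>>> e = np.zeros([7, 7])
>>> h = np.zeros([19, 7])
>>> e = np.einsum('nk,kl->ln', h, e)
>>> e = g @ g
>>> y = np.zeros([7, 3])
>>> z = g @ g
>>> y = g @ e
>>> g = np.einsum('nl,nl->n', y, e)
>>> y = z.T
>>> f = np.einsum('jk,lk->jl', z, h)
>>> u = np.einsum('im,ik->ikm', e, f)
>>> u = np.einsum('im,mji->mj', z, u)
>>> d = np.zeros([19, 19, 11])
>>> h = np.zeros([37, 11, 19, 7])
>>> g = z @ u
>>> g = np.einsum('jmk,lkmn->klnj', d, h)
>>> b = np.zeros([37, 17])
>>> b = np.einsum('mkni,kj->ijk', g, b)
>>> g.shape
(11, 37, 7, 19)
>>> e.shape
(7, 7)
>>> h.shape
(37, 11, 19, 7)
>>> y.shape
(7, 7)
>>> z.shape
(7, 7)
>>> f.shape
(7, 19)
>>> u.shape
(7, 19)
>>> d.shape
(19, 19, 11)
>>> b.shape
(19, 17, 37)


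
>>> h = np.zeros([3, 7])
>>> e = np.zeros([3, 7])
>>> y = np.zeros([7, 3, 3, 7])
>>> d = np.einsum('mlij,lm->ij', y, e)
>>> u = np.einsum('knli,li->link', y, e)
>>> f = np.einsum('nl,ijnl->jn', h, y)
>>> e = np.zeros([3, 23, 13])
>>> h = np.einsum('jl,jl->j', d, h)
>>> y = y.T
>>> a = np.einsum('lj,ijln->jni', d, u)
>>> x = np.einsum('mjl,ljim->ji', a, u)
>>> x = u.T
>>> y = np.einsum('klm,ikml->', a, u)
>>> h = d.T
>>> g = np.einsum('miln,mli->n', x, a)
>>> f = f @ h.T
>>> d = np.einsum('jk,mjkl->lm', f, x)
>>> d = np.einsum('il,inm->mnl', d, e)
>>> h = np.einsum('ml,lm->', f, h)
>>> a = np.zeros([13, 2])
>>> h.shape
()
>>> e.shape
(3, 23, 13)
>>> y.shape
()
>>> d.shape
(13, 23, 7)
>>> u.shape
(3, 7, 3, 7)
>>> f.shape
(3, 7)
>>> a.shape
(13, 2)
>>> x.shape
(7, 3, 7, 3)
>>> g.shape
(3,)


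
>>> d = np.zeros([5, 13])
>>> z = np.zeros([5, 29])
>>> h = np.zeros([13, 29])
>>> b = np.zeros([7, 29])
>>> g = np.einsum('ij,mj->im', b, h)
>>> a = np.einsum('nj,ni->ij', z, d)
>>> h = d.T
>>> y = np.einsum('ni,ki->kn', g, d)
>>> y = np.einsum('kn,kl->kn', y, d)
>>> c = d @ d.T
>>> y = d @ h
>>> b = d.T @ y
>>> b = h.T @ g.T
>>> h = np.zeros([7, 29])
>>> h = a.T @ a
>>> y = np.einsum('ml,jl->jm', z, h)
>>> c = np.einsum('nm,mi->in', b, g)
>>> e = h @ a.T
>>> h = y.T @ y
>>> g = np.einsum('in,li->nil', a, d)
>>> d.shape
(5, 13)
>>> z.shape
(5, 29)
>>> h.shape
(5, 5)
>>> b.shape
(5, 7)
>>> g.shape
(29, 13, 5)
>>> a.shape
(13, 29)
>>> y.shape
(29, 5)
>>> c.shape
(13, 5)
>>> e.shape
(29, 13)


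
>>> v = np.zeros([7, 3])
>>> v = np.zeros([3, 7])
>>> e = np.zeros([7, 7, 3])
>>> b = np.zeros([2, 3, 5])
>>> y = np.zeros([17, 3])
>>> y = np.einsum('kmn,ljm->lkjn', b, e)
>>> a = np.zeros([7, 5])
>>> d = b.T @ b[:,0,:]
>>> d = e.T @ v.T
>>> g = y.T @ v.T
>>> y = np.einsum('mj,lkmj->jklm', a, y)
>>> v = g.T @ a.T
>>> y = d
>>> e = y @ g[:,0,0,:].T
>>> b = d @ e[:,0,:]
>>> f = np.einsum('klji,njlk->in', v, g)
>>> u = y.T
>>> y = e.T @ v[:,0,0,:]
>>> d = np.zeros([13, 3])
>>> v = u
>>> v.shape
(3, 7, 3)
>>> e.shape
(3, 7, 5)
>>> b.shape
(3, 7, 5)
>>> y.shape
(5, 7, 7)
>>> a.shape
(7, 5)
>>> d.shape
(13, 3)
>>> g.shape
(5, 7, 2, 3)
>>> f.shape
(7, 5)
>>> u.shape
(3, 7, 3)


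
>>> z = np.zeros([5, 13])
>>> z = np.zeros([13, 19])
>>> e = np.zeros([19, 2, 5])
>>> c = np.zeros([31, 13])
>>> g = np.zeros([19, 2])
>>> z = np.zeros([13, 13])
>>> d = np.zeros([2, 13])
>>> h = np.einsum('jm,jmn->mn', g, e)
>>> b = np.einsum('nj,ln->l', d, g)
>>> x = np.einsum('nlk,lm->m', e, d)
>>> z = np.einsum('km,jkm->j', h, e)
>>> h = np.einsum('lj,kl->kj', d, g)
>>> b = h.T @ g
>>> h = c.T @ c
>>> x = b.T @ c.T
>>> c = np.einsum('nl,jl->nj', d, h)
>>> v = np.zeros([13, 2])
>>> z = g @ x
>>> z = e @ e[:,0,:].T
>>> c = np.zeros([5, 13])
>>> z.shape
(19, 2, 19)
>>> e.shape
(19, 2, 5)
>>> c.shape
(5, 13)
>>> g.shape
(19, 2)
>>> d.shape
(2, 13)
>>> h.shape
(13, 13)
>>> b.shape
(13, 2)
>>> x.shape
(2, 31)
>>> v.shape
(13, 2)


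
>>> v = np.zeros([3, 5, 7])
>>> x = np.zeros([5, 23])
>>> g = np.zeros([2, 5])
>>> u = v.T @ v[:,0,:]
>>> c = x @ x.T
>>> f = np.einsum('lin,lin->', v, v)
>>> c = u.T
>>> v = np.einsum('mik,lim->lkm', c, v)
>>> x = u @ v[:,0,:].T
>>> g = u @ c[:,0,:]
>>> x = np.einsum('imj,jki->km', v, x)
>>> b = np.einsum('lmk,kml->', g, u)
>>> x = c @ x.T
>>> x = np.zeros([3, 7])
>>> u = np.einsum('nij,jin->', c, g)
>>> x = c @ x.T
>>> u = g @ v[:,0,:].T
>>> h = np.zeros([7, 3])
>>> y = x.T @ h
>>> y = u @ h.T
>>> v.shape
(3, 7, 7)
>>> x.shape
(7, 5, 3)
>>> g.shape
(7, 5, 7)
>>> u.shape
(7, 5, 3)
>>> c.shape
(7, 5, 7)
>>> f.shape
()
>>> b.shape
()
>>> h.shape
(7, 3)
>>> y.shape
(7, 5, 7)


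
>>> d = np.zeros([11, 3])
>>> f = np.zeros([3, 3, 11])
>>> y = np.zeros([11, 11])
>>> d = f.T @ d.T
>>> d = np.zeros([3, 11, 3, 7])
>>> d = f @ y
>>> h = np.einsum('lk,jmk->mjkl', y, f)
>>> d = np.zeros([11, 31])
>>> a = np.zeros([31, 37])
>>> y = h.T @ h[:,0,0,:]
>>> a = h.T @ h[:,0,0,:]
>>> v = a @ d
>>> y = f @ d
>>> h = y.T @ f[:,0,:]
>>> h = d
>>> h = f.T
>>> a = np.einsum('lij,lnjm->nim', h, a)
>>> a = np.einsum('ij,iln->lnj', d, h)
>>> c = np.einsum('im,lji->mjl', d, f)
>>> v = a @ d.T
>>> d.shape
(11, 31)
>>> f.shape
(3, 3, 11)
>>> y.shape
(3, 3, 31)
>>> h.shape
(11, 3, 3)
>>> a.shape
(3, 3, 31)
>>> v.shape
(3, 3, 11)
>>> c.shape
(31, 3, 3)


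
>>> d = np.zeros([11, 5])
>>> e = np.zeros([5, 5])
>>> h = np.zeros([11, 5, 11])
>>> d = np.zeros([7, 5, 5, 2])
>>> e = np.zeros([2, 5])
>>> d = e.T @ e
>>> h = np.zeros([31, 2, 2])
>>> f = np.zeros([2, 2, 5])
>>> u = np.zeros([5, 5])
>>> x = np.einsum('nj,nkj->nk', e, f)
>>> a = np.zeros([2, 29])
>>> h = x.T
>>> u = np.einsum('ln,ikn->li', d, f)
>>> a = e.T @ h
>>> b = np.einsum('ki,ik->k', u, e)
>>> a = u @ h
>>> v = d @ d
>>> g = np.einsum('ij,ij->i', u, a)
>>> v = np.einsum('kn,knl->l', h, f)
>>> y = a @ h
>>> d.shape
(5, 5)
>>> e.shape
(2, 5)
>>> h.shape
(2, 2)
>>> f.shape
(2, 2, 5)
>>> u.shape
(5, 2)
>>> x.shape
(2, 2)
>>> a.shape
(5, 2)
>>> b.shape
(5,)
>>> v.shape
(5,)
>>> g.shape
(5,)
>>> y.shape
(5, 2)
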